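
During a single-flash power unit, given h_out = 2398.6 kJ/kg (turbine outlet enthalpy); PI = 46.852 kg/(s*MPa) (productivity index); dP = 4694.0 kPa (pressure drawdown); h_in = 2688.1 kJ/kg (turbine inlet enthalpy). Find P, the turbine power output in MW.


Step 1: mdot = PI * dP / 1000 = 46.852 * 4694.0 / 1000 = 219.9233 kg/s
Step 2: P = mdot*(h_in - h_out)/1000 = 219.9233*(2688.1 - 2398.6)/1000 = 63.668 MW
P = 63.668 MW


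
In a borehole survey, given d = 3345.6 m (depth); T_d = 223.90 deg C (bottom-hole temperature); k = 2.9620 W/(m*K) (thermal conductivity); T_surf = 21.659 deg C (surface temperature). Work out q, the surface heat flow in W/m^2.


Step 1: grad = (T_d - T_surf)/d * 1000 = (223.9 - 21.659)/3345.6 * 1000 = 60.44984 deg C/km
Step 2: q = k * grad / 1000 = 2.962 * 60.44984 / 1000 = 0.17905 W/m^2
q = 0.17905 W/m^2


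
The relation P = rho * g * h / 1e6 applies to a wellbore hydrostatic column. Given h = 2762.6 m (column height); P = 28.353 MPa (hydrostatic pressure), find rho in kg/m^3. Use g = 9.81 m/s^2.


rho = P * 1e6 / (g * h)
rho = 28.353 * 1e6 / (9.81 * 2762.6)
rho = 1046.2 kg/m^3


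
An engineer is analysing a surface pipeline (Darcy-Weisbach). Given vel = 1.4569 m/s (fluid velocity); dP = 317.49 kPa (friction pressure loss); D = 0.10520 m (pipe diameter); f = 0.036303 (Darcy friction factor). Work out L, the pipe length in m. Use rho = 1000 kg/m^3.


L = dP*1000*D / (f*rho*vel^2/2)
L = 317.49*1000*0.10520 / (0.036303*1000*1.4569^2/2)
L = 866.91 m


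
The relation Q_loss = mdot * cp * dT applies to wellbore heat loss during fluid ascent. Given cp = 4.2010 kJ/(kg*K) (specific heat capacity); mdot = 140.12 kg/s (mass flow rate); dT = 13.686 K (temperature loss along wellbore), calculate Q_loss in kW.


Q_loss = mdot * cp * dT
Q_loss = 140.12 * 4.2010 * 13.686
Q_loss = 8056.2 kW


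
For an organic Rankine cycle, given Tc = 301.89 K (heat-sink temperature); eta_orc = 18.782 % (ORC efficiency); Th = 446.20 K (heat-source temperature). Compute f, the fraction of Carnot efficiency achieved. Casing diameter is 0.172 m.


f = (eta_orc/100) / (1 - Tc/Th)
f = (18.782/100) / (1 - 301.89/446.20)
f = 0.58073


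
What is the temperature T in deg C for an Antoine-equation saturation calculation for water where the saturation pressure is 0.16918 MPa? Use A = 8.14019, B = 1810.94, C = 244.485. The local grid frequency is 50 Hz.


T = B / (A - log10(P_sat * 760 / 0.101325)) - C
T = 1810.94 / (8.14019 - log10(0.16918 * 760 / 0.101325)) - 244.485
T = 115.06 deg C


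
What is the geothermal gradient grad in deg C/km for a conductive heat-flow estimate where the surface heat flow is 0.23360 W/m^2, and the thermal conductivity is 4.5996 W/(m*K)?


grad = q * 1000 / k
grad = 0.23360 * 1000 / 4.5996
grad = 50.787 deg C/km


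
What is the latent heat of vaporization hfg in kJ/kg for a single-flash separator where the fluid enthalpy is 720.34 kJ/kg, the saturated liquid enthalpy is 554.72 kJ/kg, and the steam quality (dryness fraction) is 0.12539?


hfg = (h - hf) / x
hfg = (720.34 - 554.72) / 0.12539
hfg = 1320.8 kJ/kg


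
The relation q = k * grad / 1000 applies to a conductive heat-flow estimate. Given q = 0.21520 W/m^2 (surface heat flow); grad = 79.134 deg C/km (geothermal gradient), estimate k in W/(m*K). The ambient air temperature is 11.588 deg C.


k = q * 1000 / grad
k = 0.21520 * 1000 / 79.134
k = 2.7194 W/(m*K)


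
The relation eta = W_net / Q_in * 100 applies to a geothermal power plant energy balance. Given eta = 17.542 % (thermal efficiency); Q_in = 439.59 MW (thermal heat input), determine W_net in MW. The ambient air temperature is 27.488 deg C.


W_net = eta / 100 * Q_in
W_net = 17.542 / 100 * 439.59
W_net = 77.113 MW


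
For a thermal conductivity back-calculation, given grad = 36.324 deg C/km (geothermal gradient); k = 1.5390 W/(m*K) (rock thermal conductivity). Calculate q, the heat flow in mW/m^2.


q = k * grad / 1000
q = 1.5390 * 36.324 / 1000
q = 0.05590264 W/m^2
Convert: 0.05590264 W/m^2 * 1000.0 = 55.903 mW/m^2
q = 55.903 mW/m^2


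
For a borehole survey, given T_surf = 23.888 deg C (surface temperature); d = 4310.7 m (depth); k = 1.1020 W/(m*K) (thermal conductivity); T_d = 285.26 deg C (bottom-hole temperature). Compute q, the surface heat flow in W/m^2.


Step 1: grad = (T_d - T_surf)/d * 1000 = (285.26 - 23.888)/4310.7 * 1000 = 60.63331 deg C/km
Step 2: q = k * grad / 1000 = 1.102 * 60.63331 / 1000 = 0.066818 W/m^2
q = 0.066818 W/m^2


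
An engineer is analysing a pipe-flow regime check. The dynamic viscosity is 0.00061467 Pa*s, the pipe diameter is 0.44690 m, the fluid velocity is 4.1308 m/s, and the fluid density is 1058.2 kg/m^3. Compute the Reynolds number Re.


Re = rho * vel * D / mu
Re = 1058.2 * 4.1308 * 0.44690 / 0.00061467
Re = 3.1781e+06


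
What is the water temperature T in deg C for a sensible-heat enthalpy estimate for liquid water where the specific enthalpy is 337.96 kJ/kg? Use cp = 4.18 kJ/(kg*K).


T = h / cp
T = 337.96 / 4.18
T = 80.852 deg C


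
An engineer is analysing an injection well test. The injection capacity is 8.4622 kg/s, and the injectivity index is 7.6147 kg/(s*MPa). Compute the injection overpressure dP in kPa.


dP = mdot * 1000 / II
dP = 8.4622 * 1000 / 7.6147
dP = 1111.3 kPa


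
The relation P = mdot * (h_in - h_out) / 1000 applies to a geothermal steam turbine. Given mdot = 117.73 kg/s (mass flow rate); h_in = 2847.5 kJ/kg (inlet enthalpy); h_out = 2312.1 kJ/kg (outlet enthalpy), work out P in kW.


P = mdot * (h_in - h_out) / 1000
P = 117.73 * (2847.5 - 2312.1) / 1000
P = 63.03264 MW
Convert: 63.03264 MW * 1000.0 = 63033 kW
P = 63033 kW


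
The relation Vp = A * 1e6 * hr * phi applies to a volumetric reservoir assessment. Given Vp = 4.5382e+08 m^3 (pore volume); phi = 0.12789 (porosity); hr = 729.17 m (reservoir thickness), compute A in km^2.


A = Vp / (1e6 * hr * phi)
A = 4.5382e+08 / (1e6 * 729.17 * 0.12789)
A = 4.8665 km^2


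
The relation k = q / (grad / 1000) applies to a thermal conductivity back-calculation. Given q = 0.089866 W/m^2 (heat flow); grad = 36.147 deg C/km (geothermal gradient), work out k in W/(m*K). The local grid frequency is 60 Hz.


k = q / (grad / 1000)
k = 0.089866 / (36.147 / 1000)
k = 2.4861 W/(m*K)


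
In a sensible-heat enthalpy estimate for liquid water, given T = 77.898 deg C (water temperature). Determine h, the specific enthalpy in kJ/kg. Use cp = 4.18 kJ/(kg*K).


h = cp * T
h = 4.18 * 77.898
h = 325.61 kJ/kg


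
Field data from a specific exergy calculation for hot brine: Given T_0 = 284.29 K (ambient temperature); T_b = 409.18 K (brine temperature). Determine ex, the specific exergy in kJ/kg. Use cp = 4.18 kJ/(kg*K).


ex = cp * ((T_b - T_0) - T_0 * ln(T_b/T_0))
ex = 4.18 * ((409.18 - 284.29) - 284.29 * ln(409.18/284.29))
ex = 89.297 kJ/kg


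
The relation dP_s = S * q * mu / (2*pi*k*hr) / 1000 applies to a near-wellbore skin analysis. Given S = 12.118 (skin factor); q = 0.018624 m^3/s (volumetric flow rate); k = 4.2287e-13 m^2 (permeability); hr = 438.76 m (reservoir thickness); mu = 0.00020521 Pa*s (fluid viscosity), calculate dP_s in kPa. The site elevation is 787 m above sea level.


dP_s = S * q * mu / (2*pi*k*hr) / 1000
dP_s = 12.118 * 0.018624 * 0.00020521 / (2*pi*4.2287e-13*438.76) / 1000
dP_s = 39.727 kPa


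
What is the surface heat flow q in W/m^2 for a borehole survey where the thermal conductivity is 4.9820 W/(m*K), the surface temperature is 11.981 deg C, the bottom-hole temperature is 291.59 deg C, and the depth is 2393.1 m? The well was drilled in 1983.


Step 1: grad = (T_d - T_surf)/d * 1000 = (291.59 - 11.981)/2393.1 * 1000 = 116.8397 deg C/km
Step 2: q = k * grad / 1000 = 4.982 * 116.8397 / 1000 = 0.58210 W/m^2
q = 0.58210 W/m^2


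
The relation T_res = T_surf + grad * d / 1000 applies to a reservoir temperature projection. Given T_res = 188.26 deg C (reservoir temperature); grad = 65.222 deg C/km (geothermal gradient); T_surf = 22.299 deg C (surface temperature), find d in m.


d = (T_res - T_surf) / grad * 1000
d = (188.26 - 22.299) / 65.222 * 1000
d = 2544.6 m


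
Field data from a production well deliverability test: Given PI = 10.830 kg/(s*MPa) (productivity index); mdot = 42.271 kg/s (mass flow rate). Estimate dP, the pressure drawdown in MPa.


dP = mdot * 1000 / PI
dP = 42.271 * 1000 / 10.830
dP = 3903.139 kPa
Convert: 3903.139 kPa * 0.001 = 3.9031 MPa
dP = 3.9031 MPa


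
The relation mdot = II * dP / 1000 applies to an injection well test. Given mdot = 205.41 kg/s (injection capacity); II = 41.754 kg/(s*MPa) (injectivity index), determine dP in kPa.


dP = mdot * 1000 / II
dP = 205.41 * 1000 / 41.754
dP = 4919.5 kPa


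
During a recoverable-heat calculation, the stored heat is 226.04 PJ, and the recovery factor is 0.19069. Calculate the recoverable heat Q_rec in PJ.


Q_rec = Q_s * RF
Q_rec = 226.04 * 0.19069
Q_rec = 43.104 PJ


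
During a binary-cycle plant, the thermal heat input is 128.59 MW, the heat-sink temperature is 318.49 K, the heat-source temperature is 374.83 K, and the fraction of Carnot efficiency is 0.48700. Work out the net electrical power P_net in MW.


Step 1: eta = (1 - Tc/Th)*f = (1 - 318.49/374.83)*0.487 = 0.07320006
Step 2: P_net = eta * Q_in = 0.07320006 * 128.59 = 9.4128 MW
P_net = 9.4128 MW


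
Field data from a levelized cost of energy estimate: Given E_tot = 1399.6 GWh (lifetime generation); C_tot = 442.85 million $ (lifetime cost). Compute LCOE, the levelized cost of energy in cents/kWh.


LCOE = C_tot / E_tot * 100
LCOE = 442.85 / 1399.6 * 100
LCOE = 31.641 cents/kWh


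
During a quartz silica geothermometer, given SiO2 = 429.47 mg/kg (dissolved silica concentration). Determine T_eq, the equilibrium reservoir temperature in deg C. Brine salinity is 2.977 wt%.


T_eq = 1309 / (5.19 - log10(SiO2)) - 273.15
T_eq = 1309 / (5.19 - log10(429.47)) - 273.15
T_eq = 238.76 deg C


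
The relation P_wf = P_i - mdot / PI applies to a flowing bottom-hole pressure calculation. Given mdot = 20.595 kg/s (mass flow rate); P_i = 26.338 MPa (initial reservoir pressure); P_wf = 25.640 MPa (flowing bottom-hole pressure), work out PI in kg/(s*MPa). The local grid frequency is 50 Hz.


PI = mdot / (P_i - P_wf)
PI = 20.595 / (26.338 - 25.640)
PI = 29.506 kg/(s*MPa)


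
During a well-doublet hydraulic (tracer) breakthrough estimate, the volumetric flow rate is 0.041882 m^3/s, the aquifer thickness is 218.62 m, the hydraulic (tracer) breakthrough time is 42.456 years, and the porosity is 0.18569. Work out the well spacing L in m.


L = sqrt(t_bt*365.25*86400*3*Qv / (pi*hr*phi))
L = sqrt(42.456*365.25*86400*3*0.041882 / (pi*218.62*0.18569))
L = 1148.9 m


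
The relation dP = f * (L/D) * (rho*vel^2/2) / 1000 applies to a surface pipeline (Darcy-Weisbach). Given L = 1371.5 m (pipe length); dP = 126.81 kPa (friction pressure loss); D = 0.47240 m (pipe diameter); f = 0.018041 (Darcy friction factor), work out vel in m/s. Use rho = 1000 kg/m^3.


vel = sqrt(dP*1000*2*D / (f*L*rho))
vel = sqrt(126.81*1000*2*0.47240 / (0.018041*1371.5*1000))
vel = 2.2005 m/s


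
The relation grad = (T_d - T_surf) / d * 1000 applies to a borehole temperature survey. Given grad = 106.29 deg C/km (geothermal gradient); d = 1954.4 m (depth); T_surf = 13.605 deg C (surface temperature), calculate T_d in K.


T_d = T_surf + grad * d / 1000
T_d = 13.605 + 106.29 * 1954.4 / 1000
T_d = 221.3382 deg C
Convert to K: 221.3382 + 273.15 = 494.49 K
T_d = 494.49 K


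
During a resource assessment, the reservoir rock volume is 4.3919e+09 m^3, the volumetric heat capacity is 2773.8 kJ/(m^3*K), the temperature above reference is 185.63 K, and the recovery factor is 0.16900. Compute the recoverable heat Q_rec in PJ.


Step 1: Q_s = Vr*rhoc*dT/1e12 = 4.3919e+09*2773.8*185.63/1e12 = 2261.391 PJ
Step 2: Q_rec = Q_s * RF = 2261.391 * 0.169 = 382.18 PJ
Q_rec = 382.18 PJ


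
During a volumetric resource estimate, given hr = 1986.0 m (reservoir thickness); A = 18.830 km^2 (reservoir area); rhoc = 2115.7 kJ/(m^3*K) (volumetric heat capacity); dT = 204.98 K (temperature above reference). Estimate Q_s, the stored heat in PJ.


Step 1: Vr = A*1e6*hr = 18.83*1e6*1986.0 = 3.739638e+10 m^3
Step 2: Q_s = Vr*rhoc*dT/1e12 = 3.739638e+10*2115.7*204.98/1e12 = 16218 PJ
Q_s = 16218 PJ


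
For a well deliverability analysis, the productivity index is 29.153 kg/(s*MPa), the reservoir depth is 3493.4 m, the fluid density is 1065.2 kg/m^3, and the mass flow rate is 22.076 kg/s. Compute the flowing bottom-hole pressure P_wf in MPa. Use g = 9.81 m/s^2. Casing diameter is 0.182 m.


Step 1: P_i = rho*g*h/1e6 = 1065.2*9.81*3493.4/1e6 = 36.50467 MPa
Step 2: P_wf = P_i - mdot/PI = 36.50467 - 22.076/29.153 = 35.747 MPa
P_wf = 35.747 MPa


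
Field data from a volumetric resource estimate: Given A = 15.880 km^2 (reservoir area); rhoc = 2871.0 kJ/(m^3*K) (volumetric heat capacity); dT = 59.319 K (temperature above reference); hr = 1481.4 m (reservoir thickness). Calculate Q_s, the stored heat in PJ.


Step 1: Vr = A*1e6*hr = 15.88*1e6*1481.4 = 2.352463e+10 m^3
Step 2: Q_s = Vr*rhoc*dT/1e12 = 2.352463e+10*2871.0*59.319/1e12 = 4006.4 PJ
Q_s = 4006.4 PJ


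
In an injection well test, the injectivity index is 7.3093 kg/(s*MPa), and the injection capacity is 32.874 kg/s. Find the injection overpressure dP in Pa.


dP = mdot * 1000 / II
dP = 32.874 * 1000 / 7.3093
dP = 4497.558 kPa
Convert: 4497.558 kPa * 1000.0 = 4.4976e+06 Pa
dP = 4.4976e+06 Pa


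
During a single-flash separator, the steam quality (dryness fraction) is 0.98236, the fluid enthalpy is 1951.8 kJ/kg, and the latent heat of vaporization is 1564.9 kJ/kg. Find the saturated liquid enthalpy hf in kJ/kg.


hf = h - x * hfg
hf = 1951.8 - 0.98236 * 1564.9
hf = 414.50 kJ/kg


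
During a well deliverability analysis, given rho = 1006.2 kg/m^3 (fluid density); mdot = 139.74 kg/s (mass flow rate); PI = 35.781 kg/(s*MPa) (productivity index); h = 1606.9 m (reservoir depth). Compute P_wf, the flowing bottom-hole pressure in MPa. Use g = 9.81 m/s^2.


Step 1: P_i = rho*g*h/1e6 = 1006.2*9.81*1606.9/1e6 = 15.86142 MPa
Step 2: P_wf = P_i - mdot/PI = 15.86142 - 139.74/35.781 = 11.956 MPa
P_wf = 11.956 MPa


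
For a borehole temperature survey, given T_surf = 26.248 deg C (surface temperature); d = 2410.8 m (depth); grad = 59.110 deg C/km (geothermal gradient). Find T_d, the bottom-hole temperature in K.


T_d = T_surf + grad * d / 1000
T_d = 26.248 + 59.110 * 2410.8 / 1000
T_d = 168.7504 deg C
Convert to K: 168.7504 + 273.15 = 441.90 K
T_d = 441.90 K


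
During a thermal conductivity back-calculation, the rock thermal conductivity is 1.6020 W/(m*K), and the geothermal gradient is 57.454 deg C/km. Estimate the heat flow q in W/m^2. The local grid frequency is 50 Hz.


q = k * grad / 1000
q = 1.6020 * 57.454 / 1000
q = 0.092041 W/m^2


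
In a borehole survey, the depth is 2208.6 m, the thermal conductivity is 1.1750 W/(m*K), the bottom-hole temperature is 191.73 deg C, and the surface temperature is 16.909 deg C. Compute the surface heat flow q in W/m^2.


Step 1: grad = (T_d - T_surf)/d * 1000 = (191.73 - 16.909)/2208.6 * 1000 = 79.15467 deg C/km
Step 2: q = k * grad / 1000 = 1.175 * 79.15467 / 1000 = 0.093007 W/m^2
q = 0.093007 W/m^2


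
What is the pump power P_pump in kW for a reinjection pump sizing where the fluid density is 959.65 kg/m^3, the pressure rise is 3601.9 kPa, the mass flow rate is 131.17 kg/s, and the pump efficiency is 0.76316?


P_pump = mdot * dP / (rho * eta)
P_pump = 131.17 * 3601.9 / (959.65 * 0.76316)
P_pump = 645.12 kW


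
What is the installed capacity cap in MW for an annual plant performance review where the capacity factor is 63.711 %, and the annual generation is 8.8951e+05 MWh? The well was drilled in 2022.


cap = E_a / (CF/100 * 8760)
cap = 8.8951e+05 / (63.711/100 * 8760)
cap = 159.38 MW


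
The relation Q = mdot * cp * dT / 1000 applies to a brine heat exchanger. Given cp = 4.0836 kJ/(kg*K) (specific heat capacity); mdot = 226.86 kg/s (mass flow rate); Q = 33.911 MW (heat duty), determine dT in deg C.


dT = Q * 1000 / (mdot * cp)
dT = 33.911 * 1000 / (226.86 * 4.0836)
dT = 36.60492 K
Convert (temperature difference, 1 K = 1 deg C): 36.60492 K = 36.60492 deg C
dT = 36.605 deg C


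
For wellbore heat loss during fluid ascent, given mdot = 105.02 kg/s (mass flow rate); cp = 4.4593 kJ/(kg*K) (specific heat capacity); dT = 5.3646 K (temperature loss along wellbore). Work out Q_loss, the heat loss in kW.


Q_loss = mdot * cp * dT
Q_loss = 105.02 * 4.4593 * 5.3646
Q_loss = 2512.3 kW


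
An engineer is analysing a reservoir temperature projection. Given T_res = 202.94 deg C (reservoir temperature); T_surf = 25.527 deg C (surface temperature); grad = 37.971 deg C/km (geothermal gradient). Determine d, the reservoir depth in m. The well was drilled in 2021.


d = (T_res - T_surf) / grad * 1000
d = (202.94 - 25.527) / 37.971 * 1000
d = 4672.3 m


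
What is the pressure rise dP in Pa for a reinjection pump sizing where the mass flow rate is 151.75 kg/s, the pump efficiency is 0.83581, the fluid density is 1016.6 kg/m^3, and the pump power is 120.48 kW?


dP = P_pump * rho * eta / mdot
dP = 120.48 * 1016.6 * 0.83581 / 151.75
dP = 674.5963 kPa
Convert: 674.5963 kPa * 1000.0 = 6.7460e+05 Pa
dP = 6.7460e+05 Pa


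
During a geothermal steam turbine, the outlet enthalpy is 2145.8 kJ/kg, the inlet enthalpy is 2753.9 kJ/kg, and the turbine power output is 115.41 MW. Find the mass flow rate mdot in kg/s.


mdot = P * 1000 / (h_in - h_out)
mdot = 115.41 * 1000 / (2753.9 - 2145.8)
mdot = 189.79 kg/s


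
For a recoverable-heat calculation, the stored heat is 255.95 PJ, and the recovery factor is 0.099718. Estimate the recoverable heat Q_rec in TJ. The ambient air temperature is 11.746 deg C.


Q_rec = Q_s * RF
Q_rec = 255.95 * 0.099718
Q_rec = 25.52282 PJ
Convert: 25.52282 PJ * 1000.0 = 25523 TJ
Q_rec = 25523 TJ


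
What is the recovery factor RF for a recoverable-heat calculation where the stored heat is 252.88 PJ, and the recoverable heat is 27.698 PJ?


RF = Q_rec / Q_s
RF = 27.698 / 252.88
RF = 0.10953


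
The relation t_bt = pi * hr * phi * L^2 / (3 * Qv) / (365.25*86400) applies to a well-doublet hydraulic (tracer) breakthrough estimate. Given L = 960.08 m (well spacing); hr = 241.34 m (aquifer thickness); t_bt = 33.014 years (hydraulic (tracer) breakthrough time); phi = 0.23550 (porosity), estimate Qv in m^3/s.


Qv = pi*hr*phi*L^2 / (3*t_bt*365.25*86400)
Qv = pi*241.34*0.23550*960.08^2 / (3*33.014*365.25*86400)
Qv = 0.052658 m^3/s


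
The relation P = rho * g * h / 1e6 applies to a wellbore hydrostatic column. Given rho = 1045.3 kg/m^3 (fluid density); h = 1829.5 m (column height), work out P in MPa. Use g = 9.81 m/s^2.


P = rho * g * h / 1e6
P = 1045.3 * 9.81 * 1829.5 / 1e6
P = 18.760 MPa


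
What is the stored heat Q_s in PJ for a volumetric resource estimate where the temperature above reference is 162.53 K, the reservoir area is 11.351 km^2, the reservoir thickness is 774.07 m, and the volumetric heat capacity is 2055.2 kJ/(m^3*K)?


Step 1: Vr = A*1e6*hr = 11.351*1e6*774.07 = 8.786469e+09 m^3
Step 2: Q_s = Vr*rhoc*dT/1e12 = 8.786469e+09*2055.2*162.53/1e12 = 2935.0 PJ
Q_s = 2935.0 PJ


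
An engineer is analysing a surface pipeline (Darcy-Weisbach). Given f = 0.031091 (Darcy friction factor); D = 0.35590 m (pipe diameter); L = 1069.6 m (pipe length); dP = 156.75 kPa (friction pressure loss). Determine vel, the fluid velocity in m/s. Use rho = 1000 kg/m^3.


vel = sqrt(dP*1000*2*D / (f*L*rho))
vel = sqrt(156.75*1000*2*0.35590 / (0.031091*1069.6*1000))
vel = 1.8317 m/s


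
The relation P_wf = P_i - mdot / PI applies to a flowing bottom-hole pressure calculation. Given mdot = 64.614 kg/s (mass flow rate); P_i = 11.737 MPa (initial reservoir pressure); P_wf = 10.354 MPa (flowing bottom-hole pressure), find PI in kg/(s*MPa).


PI = mdot / (P_i - P_wf)
PI = 64.614 / (11.737 - 10.354)
PI = 46.720 kg/(s*MPa)


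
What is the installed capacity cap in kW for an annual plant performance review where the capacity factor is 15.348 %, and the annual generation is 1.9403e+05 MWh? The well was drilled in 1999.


cap = E_a / (CF/100 * 8760)
cap = 1.9403e+05 / (15.348/100 * 8760)
cap = 144.3155 MW
Convert: 144.3155 MW * 1000.0 = 1.4432e+05 kW
cap = 1.4432e+05 kW


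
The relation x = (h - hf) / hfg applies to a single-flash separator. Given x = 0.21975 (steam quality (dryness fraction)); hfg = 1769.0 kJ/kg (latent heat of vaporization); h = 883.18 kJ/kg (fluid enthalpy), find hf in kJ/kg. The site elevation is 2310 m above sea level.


hf = h - x * hfg
hf = 883.18 - 0.21975 * 1769.0
hf = 494.44 kJ/kg


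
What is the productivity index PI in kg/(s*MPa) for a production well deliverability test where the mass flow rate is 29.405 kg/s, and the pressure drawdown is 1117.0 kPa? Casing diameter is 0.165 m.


PI = mdot * 1000 / dP
PI = 29.405 * 1000 / 1117.0
PI = 26.325 kg/(s*MPa)


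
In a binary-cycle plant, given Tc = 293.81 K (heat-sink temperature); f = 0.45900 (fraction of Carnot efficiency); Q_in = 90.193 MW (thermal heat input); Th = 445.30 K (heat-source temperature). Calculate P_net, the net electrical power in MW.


Step 1: eta = (1 - Tc/Th)*f = (1 - 293.81/445.3)*0.459 = 0.1561507
Step 2: P_net = eta * Q_in = 0.1561507 * 90.193 = 14.084 MW
P_net = 14.084 MW


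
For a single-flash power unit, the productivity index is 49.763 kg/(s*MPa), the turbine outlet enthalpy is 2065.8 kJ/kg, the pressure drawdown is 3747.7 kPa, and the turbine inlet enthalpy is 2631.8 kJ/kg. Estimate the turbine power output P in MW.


Step 1: mdot = PI * dP / 1000 = 49.763 * 3747.7 / 1000 = 186.4968 kg/s
Step 2: P = mdot*(h_in - h_out)/1000 = 186.4968*(2631.8 - 2065.8)/1000 = 105.56 MW
P = 105.56 MW


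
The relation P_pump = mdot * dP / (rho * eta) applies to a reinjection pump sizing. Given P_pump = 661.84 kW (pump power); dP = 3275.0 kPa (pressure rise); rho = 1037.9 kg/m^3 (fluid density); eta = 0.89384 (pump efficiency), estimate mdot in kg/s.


mdot = P_pump * rho * eta / dP
mdot = 661.84 * 1037.9 * 0.89384 / 3275.0
mdot = 187.48 kg/s


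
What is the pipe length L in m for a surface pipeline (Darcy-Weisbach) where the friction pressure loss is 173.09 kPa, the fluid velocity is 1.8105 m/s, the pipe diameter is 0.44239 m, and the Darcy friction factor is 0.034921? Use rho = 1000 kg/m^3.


L = dP*1000*D / (f*rho*vel^2/2)
L = 173.09*1000*0.44239 / (0.034921*1000*1.8105^2/2)
L = 1337.9 m


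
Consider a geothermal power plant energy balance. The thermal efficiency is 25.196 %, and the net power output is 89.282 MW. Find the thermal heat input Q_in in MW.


Q_in = W_net / (eta / 100)
Q_in = 89.282 / (25.196 / 100)
Q_in = 354.35 MW


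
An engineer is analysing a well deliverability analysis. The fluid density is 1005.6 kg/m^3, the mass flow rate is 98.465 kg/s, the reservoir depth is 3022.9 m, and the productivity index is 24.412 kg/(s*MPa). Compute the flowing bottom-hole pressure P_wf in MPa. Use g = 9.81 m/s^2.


Step 1: P_i = rho*g*h/1e6 = 1005.6*9.81*3022.9/1e6 = 29.82072 MPa
Step 2: P_wf = P_i - mdot/PI = 29.82072 - 98.465/24.412 = 25.787 MPa
P_wf = 25.787 MPa


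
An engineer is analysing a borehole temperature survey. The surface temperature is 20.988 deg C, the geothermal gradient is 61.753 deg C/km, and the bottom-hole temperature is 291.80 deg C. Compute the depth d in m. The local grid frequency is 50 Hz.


d = (T_d - T_surf) / grad * 1000
d = (291.80 - 20.988) / 61.753 * 1000
d = 4385.4 m


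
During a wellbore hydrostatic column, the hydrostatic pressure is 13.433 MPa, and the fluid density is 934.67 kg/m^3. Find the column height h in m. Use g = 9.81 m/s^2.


h = P * 1e6 / (g * rho)
h = 13.433 * 1e6 / (9.81 * 934.67)
h = 1465.0 m


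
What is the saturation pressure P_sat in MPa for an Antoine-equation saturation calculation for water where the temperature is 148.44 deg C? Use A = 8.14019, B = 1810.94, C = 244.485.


P_sat = 10^(A - B/(C + T)) / 760 * 0.101325
P_sat = 10^(8.14019 - 1810.94/(244.485 + 148.44)) / 760 * 0.101325
P_sat = 0.45313 MPa


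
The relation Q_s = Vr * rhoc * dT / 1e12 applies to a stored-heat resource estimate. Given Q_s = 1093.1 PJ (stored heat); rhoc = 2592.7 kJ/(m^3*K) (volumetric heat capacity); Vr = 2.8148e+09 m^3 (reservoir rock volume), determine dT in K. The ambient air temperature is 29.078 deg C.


dT = Q_s * 1e12 / (Vr * rhoc)
dT = 1093.1 * 1e12 / (2.8148e+09 * 2592.7)
dT = 149.78 K


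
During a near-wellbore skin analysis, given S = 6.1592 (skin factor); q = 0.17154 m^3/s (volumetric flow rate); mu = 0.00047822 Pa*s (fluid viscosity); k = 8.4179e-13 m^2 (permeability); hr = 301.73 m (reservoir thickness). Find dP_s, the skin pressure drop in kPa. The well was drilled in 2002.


dP_s = S * q * mu / (2*pi*k*hr) / 1000
dP_s = 6.1592 * 0.17154 * 0.00047822 / (2*pi*8.4179e-13*301.73) / 1000
dP_s = 316.60 kPa


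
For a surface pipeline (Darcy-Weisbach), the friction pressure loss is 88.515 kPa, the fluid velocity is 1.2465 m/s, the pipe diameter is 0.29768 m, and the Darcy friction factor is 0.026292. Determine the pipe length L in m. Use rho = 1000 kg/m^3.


L = dP*1000*D / (f*rho*vel^2/2)
L = 88.515*1000*0.29768 / (0.026292*1000*1.2465^2/2)
L = 1290.0 m


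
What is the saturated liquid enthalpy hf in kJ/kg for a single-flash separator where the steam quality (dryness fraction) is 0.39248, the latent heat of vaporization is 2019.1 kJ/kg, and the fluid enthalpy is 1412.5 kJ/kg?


hf = h - x * hfg
hf = 1412.5 - 0.39248 * 2019.1
hf = 620.04 kJ/kg


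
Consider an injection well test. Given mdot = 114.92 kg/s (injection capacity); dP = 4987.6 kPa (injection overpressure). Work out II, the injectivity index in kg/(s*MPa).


II = mdot * 1000 / dP
II = 114.92 * 1000 / 4987.6
II = 23.041 kg/(s*MPa)


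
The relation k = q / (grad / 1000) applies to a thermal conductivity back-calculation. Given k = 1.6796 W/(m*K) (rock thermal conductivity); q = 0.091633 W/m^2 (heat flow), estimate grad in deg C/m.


grad = q / k * 1000
grad = 0.091633 / 1.6796 * 1000
grad = 54.55644 deg C/km
Convert: 54.55644 deg C/km * 0.001 = 0.054556 deg C/m
grad = 0.054556 deg C/m


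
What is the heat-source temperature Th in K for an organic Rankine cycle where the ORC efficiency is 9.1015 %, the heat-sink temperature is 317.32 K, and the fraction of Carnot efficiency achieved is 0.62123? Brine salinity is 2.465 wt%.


Th = Tc / (1 - (eta_orc/100)/f)
Th = 317.32 / (1 - (9.1015/100)/0.62123)
Th = 371.79 K


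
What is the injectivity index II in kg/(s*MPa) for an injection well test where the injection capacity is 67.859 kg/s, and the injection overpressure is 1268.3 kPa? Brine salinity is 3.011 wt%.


II = mdot * 1000 / dP
II = 67.859 * 1000 / 1268.3
II = 53.504 kg/(s*MPa)


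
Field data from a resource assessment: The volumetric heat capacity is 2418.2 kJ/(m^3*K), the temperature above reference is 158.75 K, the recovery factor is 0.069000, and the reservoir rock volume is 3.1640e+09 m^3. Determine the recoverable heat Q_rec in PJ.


Step 1: Q_s = Vr*rhoc*dT/1e12 = 3.1640e+09*2418.2*158.75/1e12 = 1214.626 PJ
Step 2: Q_rec = Q_s * RF = 1214.626 * 0.069 = 83.809 PJ
Q_rec = 83.809 PJ


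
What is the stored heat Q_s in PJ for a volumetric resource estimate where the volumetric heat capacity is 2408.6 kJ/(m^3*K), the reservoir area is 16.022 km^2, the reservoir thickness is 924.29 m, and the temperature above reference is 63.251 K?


Step 1: Vr = A*1e6*hr = 16.022*1e6*924.29 = 1.480897e+10 m^3
Step 2: Q_s = Vr*rhoc*dT/1e12 = 1.480897e+10*2408.6*63.251/1e12 = 2256.1 PJ
Q_s = 2256.1 PJ


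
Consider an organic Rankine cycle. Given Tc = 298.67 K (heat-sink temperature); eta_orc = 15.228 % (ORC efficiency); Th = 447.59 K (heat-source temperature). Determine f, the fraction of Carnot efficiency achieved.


f = (eta_orc/100) / (1 - Tc/Th)
f = (15.228/100) / (1 - 298.67/447.59)
f = 0.45769


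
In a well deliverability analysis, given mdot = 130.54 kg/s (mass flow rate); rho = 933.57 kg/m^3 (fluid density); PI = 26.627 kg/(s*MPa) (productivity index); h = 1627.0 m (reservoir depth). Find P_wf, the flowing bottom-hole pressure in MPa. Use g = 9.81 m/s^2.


Step 1: P_i = rho*g*h/1e6 = 933.57*9.81*1627.0/1e6 = 14.90059 MPa
Step 2: P_wf = P_i - mdot/PI = 14.90059 - 130.54/26.627 = 9.9980 MPa
P_wf = 9.9980 MPa


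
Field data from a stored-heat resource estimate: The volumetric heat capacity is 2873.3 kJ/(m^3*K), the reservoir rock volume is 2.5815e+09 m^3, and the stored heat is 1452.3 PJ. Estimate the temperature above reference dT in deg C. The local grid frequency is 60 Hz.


dT = Q_s * 1e12 / (Vr * rhoc)
dT = 1452.3 * 1e12 / (2.5815e+09 * 2873.3)
dT = 195.7957 K
Convert (temperature difference, 1 K = 1 deg C): 195.7957 K = 195.7957 deg C
dT = 195.80 deg C


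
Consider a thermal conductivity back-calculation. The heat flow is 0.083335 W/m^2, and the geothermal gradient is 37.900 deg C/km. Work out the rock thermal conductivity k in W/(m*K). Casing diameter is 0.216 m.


k = q / (grad / 1000)
k = 0.083335 / (37.900 / 1000)
k = 2.1988 W/(m*K)


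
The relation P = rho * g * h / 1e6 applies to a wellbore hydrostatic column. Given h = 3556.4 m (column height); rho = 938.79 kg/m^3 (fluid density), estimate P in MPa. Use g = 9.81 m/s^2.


P = rho * g * h / 1e6
P = 938.79 * 9.81 * 3556.4 / 1e6
P = 32.753 MPa


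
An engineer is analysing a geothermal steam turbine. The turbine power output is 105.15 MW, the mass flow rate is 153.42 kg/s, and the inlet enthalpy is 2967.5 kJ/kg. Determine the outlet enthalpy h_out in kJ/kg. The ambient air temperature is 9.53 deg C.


h_out = h_in - P * 1000 / mdot
h_out = 2967.5 - 105.15 * 1000 / 153.42
h_out = 2282.1 kJ/kg


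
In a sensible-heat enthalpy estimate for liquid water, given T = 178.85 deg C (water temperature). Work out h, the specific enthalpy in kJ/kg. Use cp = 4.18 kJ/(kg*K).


h = cp * T
h = 4.18 * 178.85
h = 747.59 kJ/kg


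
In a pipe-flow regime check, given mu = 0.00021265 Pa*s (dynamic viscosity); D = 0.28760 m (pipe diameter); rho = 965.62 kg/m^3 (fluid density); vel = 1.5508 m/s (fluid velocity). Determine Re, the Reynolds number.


Re = rho * vel * D / mu
Re = 965.62 * 1.5508 * 0.28760 / 0.00021265
Re = 2.0253e+06


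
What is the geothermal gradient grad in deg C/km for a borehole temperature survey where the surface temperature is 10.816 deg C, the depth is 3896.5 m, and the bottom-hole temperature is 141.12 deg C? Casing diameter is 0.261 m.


grad = (T_d - T_surf) / d * 1000
grad = (141.12 - 10.816) / 3896.5 * 1000
grad = 33.441 deg C/km


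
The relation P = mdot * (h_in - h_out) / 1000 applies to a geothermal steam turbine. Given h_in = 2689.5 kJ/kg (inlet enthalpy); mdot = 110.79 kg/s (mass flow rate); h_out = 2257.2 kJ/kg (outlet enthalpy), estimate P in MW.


P = mdot * (h_in - h_out) / 1000
P = 110.79 * (2689.5 - 2257.2) / 1000
P = 47.895 MW


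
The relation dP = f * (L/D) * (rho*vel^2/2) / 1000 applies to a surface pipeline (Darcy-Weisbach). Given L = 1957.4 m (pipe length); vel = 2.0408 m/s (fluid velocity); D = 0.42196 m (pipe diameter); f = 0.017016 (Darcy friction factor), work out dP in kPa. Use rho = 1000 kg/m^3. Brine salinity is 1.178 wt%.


dP = f * (L/D) * (rho*vel^2/2) / 1000
dP = 0.017016 * (1957.4/0.42196) * (1000*2.0408^2/2) / 1000
dP = 164.38 kPa


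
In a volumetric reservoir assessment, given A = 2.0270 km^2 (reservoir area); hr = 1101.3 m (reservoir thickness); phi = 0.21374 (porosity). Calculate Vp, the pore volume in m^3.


Vp = A * 1e6 * hr * phi
Vp = 2.0270 * 1e6 * 1101.3 * 0.21374
Vp = 4.7714e+08 m^3


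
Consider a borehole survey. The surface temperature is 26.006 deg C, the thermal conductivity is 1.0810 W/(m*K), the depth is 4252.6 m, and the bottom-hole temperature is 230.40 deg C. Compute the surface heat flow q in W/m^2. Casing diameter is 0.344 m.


Step 1: grad = (T_d - T_surf)/d * 1000 = (230.4 - 26.006)/4252.6 * 1000 = 48.06330 deg C/km
Step 2: q = k * grad / 1000 = 1.081 * 48.06330 / 1000 = 0.051956 W/m^2
q = 0.051956 W/m^2


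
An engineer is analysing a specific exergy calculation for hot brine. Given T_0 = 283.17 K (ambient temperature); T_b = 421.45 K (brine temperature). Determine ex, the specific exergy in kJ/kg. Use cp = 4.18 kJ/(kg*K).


ex = cp * ((T_b - T_0) - T_0 * ln(T_b/T_0))
ex = 4.18 * ((421.45 - 283.17) - 283.17 * ln(421.45/283.17))
ex = 107.33 kJ/kg


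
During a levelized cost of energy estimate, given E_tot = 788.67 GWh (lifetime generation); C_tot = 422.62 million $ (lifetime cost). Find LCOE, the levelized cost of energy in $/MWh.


LCOE = C_tot / E_tot * 100
LCOE = 422.62 / 788.67 * 100
LCOE = 53.58642 cents/kWh
Convert: 53.58642 cents/kWh * 10.0 = 535.86 $/MWh
LCOE = 535.86 $/MWh


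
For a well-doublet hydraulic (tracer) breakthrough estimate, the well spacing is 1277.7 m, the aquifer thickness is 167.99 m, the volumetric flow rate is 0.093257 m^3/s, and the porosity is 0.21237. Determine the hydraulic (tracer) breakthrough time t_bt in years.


t_bt = pi * hr * phi * L^2 / (3 * Qv) / (365.25*86400)
t_bt = pi * 167.99 * 0.21237 * 1277.7^2 / (3 * 0.093257) / (365.25*86400)
t_bt = 20.724 years


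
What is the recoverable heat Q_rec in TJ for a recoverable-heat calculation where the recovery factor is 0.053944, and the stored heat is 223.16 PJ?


Q_rec = Q_s * RF
Q_rec = 223.16 * 0.053944
Q_rec = 12.03814 PJ
Convert: 12.03814 PJ * 1000.0 = 12038 TJ
Q_rec = 12038 TJ


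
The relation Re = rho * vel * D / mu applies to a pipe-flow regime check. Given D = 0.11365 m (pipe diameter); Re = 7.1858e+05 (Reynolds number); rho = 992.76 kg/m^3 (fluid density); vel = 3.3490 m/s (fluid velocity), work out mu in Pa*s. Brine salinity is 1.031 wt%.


mu = rho * vel * D / Re
mu = 992.76 * 3.3490 * 0.11365 / 7.1858e+05
mu = 0.00052584 Pa*s


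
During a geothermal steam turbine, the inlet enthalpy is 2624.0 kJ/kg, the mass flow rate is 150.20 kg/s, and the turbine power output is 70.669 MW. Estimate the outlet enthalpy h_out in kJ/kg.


h_out = h_in - P * 1000 / mdot
h_out = 2624.0 - 70.669 * 1000 / 150.20
h_out = 2153.5 kJ/kg


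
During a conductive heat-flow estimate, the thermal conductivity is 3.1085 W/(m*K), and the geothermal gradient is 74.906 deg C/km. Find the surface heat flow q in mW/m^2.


q = k * grad / 1000
q = 3.1085 * 74.906 / 1000
q = 0.2328453 W/m^2
Convert: 0.2328453 W/m^2 * 1000.0 = 232.85 mW/m^2
q = 232.85 mW/m^2


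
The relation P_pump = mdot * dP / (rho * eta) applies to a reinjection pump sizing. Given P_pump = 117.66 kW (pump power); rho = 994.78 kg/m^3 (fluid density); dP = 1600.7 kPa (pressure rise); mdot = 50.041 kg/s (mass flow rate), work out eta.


eta = mdot * dP / (rho * P_pump)
eta = 50.041 * 1600.7 / (994.78 * 117.66)
eta = 0.68435


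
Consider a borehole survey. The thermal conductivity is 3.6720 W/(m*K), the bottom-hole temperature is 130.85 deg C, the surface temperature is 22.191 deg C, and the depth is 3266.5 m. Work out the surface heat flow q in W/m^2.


Step 1: grad = (T_d - T_surf)/d * 1000 = (130.85 - 22.191)/3266.5 * 1000 = 33.26466 deg C/km
Step 2: q = k * grad / 1000 = 3.672 * 33.26466 / 1000 = 0.12215 W/m^2
q = 0.12215 W/m^2


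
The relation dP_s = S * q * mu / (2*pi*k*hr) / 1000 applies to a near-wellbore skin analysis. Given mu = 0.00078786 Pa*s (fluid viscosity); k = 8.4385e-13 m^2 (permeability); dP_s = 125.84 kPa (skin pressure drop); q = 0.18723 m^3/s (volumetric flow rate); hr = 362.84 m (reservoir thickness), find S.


S = dP_s * 1000 * 2*pi*k*hr / (q*mu)
S = 125.84 * 1000 * 2*pi*8.4385e-13*362.84 / (0.18723*0.00078786)
S = 1.6412


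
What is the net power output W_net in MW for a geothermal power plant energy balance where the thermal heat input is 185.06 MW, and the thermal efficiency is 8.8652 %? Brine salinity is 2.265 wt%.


W_net = eta / 100 * Q_in
W_net = 8.8652 / 100 * 185.06
W_net = 16.406 MW


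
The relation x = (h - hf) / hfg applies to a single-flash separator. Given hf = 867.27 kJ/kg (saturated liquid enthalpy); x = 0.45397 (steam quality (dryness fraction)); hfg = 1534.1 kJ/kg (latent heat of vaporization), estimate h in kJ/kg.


h = hf + x * hfg
h = 867.27 + 0.45397 * 1534.1
h = 1563.7 kJ/kg


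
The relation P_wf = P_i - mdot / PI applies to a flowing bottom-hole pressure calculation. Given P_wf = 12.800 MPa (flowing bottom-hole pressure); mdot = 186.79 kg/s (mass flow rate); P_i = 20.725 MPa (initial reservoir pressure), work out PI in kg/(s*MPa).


PI = mdot / (P_i - P_wf)
PI = 186.79 / (20.725 - 12.800)
PI = 23.570 kg/(s*MPa)


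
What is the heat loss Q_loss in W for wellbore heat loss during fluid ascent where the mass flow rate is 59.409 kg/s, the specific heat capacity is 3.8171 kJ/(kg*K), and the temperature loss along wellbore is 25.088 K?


Q_loss = mdot * cp * dT
Q_loss = 59.409 * 3.8171 * 25.088
Q_loss = 5689.208 kW
Convert: 5689.208 kW * 1000.0 = 5.6892e+06 W
Q_loss = 5.6892e+06 W


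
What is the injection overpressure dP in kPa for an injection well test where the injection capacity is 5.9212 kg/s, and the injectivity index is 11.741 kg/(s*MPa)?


dP = mdot * 1000 / II
dP = 5.9212 * 1000 / 11.741
dP = 504.32 kPa


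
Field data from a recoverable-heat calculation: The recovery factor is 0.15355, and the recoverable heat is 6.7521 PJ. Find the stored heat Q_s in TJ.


Q_s = Q_rec / RF
Q_s = 6.7521 / 0.15355
Q_s = 43.97330 PJ
Convert: 43.97330 PJ * 1000.0 = 43973 TJ
Q_s = 43973 TJ


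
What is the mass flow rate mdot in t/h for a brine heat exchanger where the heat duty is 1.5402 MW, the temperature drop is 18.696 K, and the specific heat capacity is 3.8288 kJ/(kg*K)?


mdot = Q * 1000 / (cp * dT)
mdot = 1.5402 * 1000 / (3.8288 * 18.696)
mdot = 21.51621 kg/s
Convert: 21.51621 kg/s * 3.6 = 77.458 t/h
mdot = 77.458 t/h


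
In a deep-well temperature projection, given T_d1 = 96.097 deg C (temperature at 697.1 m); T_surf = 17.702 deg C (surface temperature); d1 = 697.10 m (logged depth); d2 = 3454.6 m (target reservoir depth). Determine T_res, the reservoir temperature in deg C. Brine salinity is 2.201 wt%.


Step 1: grad = (T_d1 - T_surf)/d1 * 1000 = (96.097 - 17.702)/697.1 * 1000 = 112.4588 deg C/km
Step 2: T_res = T_surf + grad*d2/1000 = 17.702 + 112.4588*3454.6/1000 = 406.20 deg C
T_res = 406.20 deg C


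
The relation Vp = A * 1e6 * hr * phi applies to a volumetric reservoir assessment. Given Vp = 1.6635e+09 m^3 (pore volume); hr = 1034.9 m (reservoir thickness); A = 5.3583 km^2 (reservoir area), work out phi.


phi = Vp / (A * 1e6 * hr)
phi = 1.6635e+09 / (5.3583 * 1e6 * 1034.9)
phi = 0.29998


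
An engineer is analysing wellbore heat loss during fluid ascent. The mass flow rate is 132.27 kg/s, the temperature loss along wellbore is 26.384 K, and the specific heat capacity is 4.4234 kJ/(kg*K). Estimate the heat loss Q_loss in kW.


Q_loss = mdot * cp * dT
Q_loss = 132.27 * 4.4234 * 26.384
Q_loss = 15437 kW


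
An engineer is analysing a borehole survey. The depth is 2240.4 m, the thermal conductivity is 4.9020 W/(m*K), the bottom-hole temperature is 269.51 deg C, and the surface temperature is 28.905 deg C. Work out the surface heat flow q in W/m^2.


Step 1: grad = (T_d - T_surf)/d * 1000 = (269.51 - 28.905)/2240.4 * 1000 = 107.3938 deg C/km
Step 2: q = k * grad / 1000 = 4.902 * 107.3938 / 1000 = 0.52644 W/m^2
q = 0.52644 W/m^2


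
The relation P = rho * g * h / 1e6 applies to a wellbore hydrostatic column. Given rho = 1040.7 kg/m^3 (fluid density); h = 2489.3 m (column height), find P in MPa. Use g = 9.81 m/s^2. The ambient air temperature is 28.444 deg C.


P = rho * g * h / 1e6
P = 1040.7 * 9.81 * 2489.3 / 1e6
P = 25.414 MPa


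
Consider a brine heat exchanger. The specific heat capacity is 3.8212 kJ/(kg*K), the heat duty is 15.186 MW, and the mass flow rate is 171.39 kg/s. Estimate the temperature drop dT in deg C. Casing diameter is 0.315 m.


dT = Q * 1000 / (mdot * cp)
dT = 15.186 * 1000 / (171.39 * 3.8212)
dT = 23.18773 K
Convert (temperature difference, 1 K = 1 deg C): 23.18773 K = 23.18773 deg C
dT = 23.188 deg C
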